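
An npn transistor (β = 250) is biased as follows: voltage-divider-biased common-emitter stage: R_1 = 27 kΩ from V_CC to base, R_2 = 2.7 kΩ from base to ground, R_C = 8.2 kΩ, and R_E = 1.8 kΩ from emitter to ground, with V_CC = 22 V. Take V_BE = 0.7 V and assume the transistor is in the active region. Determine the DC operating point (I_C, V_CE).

Thevenize the base divider: V_Th = V_CC·R_2/(R_1+R_2) = 22×2.7/29.7 = 2 V, R_Th = R_1‖R_2 = 2.45 kΩ.
Base-emitter loop: V_Th = I_B·R_Th + V_BE + (β+1)I_B·R_E, so I_B = (2 − 0.7) / (2.45 + 251×1.8) = 0.00286 mA.
I_C = β·I_B = 250×0.00286 = 0.715 mA, and I_E = (β+1)I_B = 0.718 mA.
V_CE = V_CC − I_C·R_C − I_E·R_E = 22 − 0.715×8.2 − 0.718×1.8 = 14.8 V.
V_CE = 14.8 V > 0.2 V confirms active-region operation.

I_C ≈ 0.72 mA, V_CE ≈ 15 V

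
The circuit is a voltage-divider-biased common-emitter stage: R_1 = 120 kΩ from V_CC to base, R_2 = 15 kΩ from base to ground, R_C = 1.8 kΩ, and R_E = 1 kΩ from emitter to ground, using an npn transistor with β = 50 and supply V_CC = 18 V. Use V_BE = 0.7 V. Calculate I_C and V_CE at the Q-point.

Thevenize the base divider: V_Th = V_CC·R_2/(R_1+R_2) = 18×15/135 = 2 V, R_Th = R_1‖R_2 = 13.3 kΩ.
Base-emitter loop: V_Th = I_B·R_Th + V_BE + (β+1)I_B·R_E, so I_B = (2 − 0.7) / (13.3 + 51×1) = 0.0202 mA.
I_C = β·I_B = 50×0.0202 = 1.01 mA, and I_E = (β+1)I_B = 1.03 mA.
V_CE = V_CC − I_C·R_C − I_E·R_E = 18 − 1.01×1.8 − 1.03×1 = 15.2 V.
V_CE = 15.2 V > 0.2 V confirms active-region operation.

I_C ≈ 1 mA, V_CE ≈ 15 V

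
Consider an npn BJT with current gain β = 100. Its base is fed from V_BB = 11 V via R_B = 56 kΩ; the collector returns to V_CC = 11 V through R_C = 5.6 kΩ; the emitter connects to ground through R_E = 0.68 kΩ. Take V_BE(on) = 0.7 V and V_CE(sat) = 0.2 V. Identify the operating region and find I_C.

saturation; I_C ≈ 1.7 mA

Assume active: I_B = (11 − 0.7)/(56 + 101×0.68) = 0.0826 mA, I_C = β·I_B = 8.26 mA.
Then V_CE = 11 − 8.26×5.6 − 8.34×0.68 = -40.9 V < 0.2 V — the active assumption fails.
Re-solve with V_CE = 0.2 V. KCL at the emitter: V_E/R_E = (V_BB−0.7−V_E)/R_B + (V_CC−0.2−V_E)/R_C, giving V_E = 1.27 V.
I_C = (V_CC − 0.2 − V_E)/R_C = (10.8 − 1.27)/5.6 = 1.7 mA.
Check: I_B = (10.3 − 1.27)/56 = 0.161 mA, and β·I_B = 16.1 mA > I_C, confirming saturation.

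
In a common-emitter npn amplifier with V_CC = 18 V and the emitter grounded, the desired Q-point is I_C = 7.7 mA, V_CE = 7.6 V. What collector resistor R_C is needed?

Collector loop: V_CC = I_C·R_C + V_CE.
R_C = (V_CC − V_CE)/I_C = (18 − 7.6)/7.7 = 1.35 kΩ.

R_C ≈ 1.4 kΩ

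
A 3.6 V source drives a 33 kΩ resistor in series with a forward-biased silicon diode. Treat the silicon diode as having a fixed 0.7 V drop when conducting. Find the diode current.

I ≈ 0.088 mA

KVL around the loop: 3.6 = V_D + I·R = 0.7 + I × 33 kΩ.
So I = (3.6 − 0.7) / 33 kΩ = 2.9 / 33 = 0.0879 mA.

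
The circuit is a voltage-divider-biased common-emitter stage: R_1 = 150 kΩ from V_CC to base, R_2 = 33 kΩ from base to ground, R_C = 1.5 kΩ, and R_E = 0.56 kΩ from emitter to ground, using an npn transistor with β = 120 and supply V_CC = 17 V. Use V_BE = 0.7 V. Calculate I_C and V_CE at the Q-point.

Thevenize the base divider: V_Th = V_CC·R_2/(R_1+R_2) = 17×33/183 = 3.07 V, R_Th = R_1‖R_2 = 27 kΩ.
Base-emitter loop: V_Th = I_B·R_Th + V_BE + (β+1)I_B·R_E, so I_B = (3.07 − 0.7) / (27 + 121×0.56) = 0.025 mA.
I_C = β·I_B = 120×0.025 = 2.99 mA, and I_E = (β+1)I_B = 3.02 mA.
V_CE = V_CC − I_C·R_C − I_E·R_E = 17 − 2.99×1.5 − 3.02×0.56 = 10.8 V.
V_CE = 10.8 V > 0.2 V confirms active-region operation.

I_C ≈ 3 mA, V_CE ≈ 11 V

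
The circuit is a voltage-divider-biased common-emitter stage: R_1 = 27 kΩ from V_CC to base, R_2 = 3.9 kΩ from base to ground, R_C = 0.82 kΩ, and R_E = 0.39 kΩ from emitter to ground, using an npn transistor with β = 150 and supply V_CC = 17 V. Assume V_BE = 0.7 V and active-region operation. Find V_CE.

Thevenize the base divider: V_Th = V_CC·R_2/(R_1+R_2) = 17×3.9/30.9 = 2.15 V, R_Th = R_1‖R_2 = 3.41 kΩ.
Base-emitter loop: V_Th = I_B·R_Th + V_BE + (β+1)I_B·R_E, so I_B = (2.15 − 0.7) / (3.41 + 151×0.39) = 0.0232 mA.
I_C = β·I_B = 150×0.0232 = 3.48 mA, and I_E = (β+1)I_B = 3.5 mA.
V_CE = V_CC − I_C·R_C − I_E·R_E = 17 − 3.48×0.82 − 3.5×0.39 = 12.8 V.
V_CE = 12.8 V > 0.2 V confirms active-region operation.

V_CE ≈ 13 V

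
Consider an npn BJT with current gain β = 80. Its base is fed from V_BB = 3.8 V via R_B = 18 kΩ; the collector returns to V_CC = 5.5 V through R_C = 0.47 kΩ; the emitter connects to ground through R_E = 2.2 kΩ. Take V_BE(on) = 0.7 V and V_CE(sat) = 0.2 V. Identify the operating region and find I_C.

Assume active. Base-emitter loop: I_B = (V_BB − V_BE)/(R_B + (β+1)R_E) = (3.8 − 0.7)/(18 + 81×2.2) = 0.0158 mA.
I_C = β·I_B = 80×0.0158 = 1.26 mA.
V_CE = V_CC − I_C·R_C − I_E·R_E = 5.5 − 1.26×0.47 − 1.28×2.2 = 2.09 V > V_CE(sat), so the active-region assumption holds.

active; I_C ≈ 1.3 mA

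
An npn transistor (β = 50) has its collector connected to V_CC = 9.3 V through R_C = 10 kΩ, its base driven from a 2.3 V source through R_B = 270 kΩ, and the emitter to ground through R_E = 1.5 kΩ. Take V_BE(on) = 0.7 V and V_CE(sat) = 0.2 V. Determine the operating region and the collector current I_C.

Assume active. Base-emitter loop: I_B = (V_BB − V_BE)/(R_B + (β+1)R_E) = (2.3 − 0.7)/(270 + 51×1.5) = 0.00462 mA.
I_C = β·I_B = 50×0.00462 = 0.231 mA.
V_CE = V_CC − I_C·R_C − I_E·R_E = 9.3 − 0.231×10 − 0.235×1.5 = 6.64 V > V_CE(sat), so the active-region assumption holds.

active; I_C ≈ 0.23 mA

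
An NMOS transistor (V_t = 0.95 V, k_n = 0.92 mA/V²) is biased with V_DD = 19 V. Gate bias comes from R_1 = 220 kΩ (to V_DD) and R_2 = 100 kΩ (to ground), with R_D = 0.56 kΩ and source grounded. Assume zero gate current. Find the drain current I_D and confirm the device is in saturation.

V_G = V_DD·R_2/(R_1+R_2) = 19×100/320 = 5.94 V. With the source grounded, V_GS = V_G = 5.94 V.
Assume saturation: I_D = (k_n/2)(V_GS − V_t)² = (0.92/2)×(5.94 − 0.95)² = 0.46×4.99² = 11.4 mA.
V_DS = V_DD − I_D·R_D = 19 − 11.4×0.56 = 12.6 V.
Saturation requires V_DS ≥ V_GS − V_t = 4.99 V; 12.6 ≥ 4.99 ✓.

I_D ≈ 11 mA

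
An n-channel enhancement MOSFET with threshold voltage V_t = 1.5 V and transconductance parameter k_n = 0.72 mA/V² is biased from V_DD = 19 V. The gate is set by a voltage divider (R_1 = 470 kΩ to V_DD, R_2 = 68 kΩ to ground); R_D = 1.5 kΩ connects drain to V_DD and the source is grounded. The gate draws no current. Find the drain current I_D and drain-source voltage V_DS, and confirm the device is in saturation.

V_G = V_DD·R_2/(R_1+R_2) = 19×68/538 = 2.4 V. With the source grounded, V_GS = V_G = 2.4 V.
Assume saturation: I_D = (k_n/2)(V_GS − V_t)² = (0.72/2)×(2.4 − 1.5)² = 0.36×0.901² = 0.293 mA.
V_DS = V_DD − I_D·R_D = 19 − 0.293×1.5 = 18.6 V.
Saturation requires V_DS ≥ V_GS − V_t = 0.901 V; 18.6 ≥ 0.901 ✓.

I_D ≈ 0.29 mA, V_DS ≈ 19 V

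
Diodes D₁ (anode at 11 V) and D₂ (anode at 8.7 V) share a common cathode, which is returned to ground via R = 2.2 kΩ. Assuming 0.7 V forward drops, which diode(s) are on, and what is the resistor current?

Only D₁ conducts; I_R ≈ 4.7 mA

Assume both conduct. Then node N would need to be at both 11−0.7 = 10.3 V and 8.7−0.7 = 8 V, which is impossible.
Assume only D₁ conducts: V_N = 11 − 0.7 = 10.3 V, so I_R = 10.3/2.2 = 4.68 mA.
Check D₂: its anode-to-cathode voltage is 8.7 − 10.3 = -1.6 V < 0.7 V, so it is off. The assumption is consistent.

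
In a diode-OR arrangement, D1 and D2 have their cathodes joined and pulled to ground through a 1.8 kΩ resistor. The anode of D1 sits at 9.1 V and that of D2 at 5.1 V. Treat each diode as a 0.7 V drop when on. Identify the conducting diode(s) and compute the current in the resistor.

Assume both conduct. Then node N would need to be at both 9.1−0.7 = 8.4 V and 5.1−0.7 = 4.4 V, which is impossible.
Assume only D1 conducts: V_N = 9.1 − 0.7 = 8.4 V, so I_R = 8.4/1.8 = 4.67 mA.
Check D2: its anode-to-cathode voltage is 5.1 − 8.4 = -3.3 V < 0.7 V, so it is off. The assumption is consistent.

Only D1 conducts; I_R ≈ 4.7 mA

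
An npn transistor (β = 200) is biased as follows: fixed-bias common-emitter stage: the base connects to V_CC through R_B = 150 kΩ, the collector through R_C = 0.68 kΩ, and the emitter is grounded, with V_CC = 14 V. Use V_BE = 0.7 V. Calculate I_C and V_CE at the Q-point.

I_C ≈ 18 mA, V_CE ≈ 1.9 V

Base loop: V_CC = I_B·R_B + V_BE, so I_B = (14 − 0.7)/150 kΩ = 0.0887 mA.
In the active region I_C = β·I_B = 200 × 0.0887 = 17.7 mA.
Collector loop: V_CE = V_CC − I_C·R_C = 14 − 17.7×0.68 = 1.94 V.
Since V_CE = 1.94 V > V_CE(sat) ≈ 0.2 V, the transistor is in the active region as assumed.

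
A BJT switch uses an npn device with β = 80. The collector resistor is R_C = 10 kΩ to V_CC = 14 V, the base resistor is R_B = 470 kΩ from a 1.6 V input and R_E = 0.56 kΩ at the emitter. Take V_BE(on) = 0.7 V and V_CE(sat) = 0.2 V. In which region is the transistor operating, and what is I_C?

active; I_C ≈ 0.14 mA

Assume active. Base-emitter loop: I_B = (V_BB − V_BE)/(R_B + (β+1)R_E) = (1.6 − 0.7)/(470 + 81×0.56) = 0.00175 mA.
I_C = β·I_B = 80×0.00175 = 0.14 mA.
V_CE = V_CC − I_C·R_C − I_E·R_E = 14 − 0.14×10 − 0.141×0.56 = 12.5 V > V_CE(sat), so the active-region assumption holds.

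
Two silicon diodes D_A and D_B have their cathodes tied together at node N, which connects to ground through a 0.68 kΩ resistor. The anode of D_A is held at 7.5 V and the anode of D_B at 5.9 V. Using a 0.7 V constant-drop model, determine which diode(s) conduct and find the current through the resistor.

Only D_A conducts; I_R ≈ 10 mA

Assume both conduct. Then node N would need to be at both 7.5−0.7 = 6.8 V and 5.9−0.7 = 5.2 V, which is impossible.
Assume only D_A conducts: V_N = 7.5 − 0.7 = 6.8 V, so I_R = 6.8/0.68 = 10 mA.
Check D_B: its anode-to-cathode voltage is 5.9 − 6.8 = -0.9 V < 0.7 V, so it is off. The assumption is consistent.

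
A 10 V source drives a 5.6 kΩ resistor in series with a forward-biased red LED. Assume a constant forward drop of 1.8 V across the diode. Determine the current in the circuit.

I ≈ 1.5 mA

KVL around the loop: 10 = V_D + I·R = 1.8 + I × 5.6 kΩ.
So I = (10 − 1.8) / 5.6 kΩ = 8.2 / 5.6 = 1.46 mA.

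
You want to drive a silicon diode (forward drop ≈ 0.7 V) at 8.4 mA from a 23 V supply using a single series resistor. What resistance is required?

The resistor drops V_S − V_D = 23 − 0.7 = 22.3 V at 8.4 mA.
R = 22.3 V / 8.4 mA = 2.65 kΩ.

R ≈ 2.7 kΩ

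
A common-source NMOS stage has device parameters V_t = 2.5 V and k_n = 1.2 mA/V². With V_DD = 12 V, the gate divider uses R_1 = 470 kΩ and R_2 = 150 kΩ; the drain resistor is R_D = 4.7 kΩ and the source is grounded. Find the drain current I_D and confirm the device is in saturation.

V_G = V_DD·R_2/(R_1+R_2) = 12×150/620 = 2.9 V. With the source grounded, V_GS = V_G = 2.9 V.
Assume saturation: I_D = (k_n/2)(V_GS − V_t)² = (1.2/2)×(2.9 − 2.5)² = 0.6×0.403² = 0.0976 mA.
V_DS = V_DD − I_D·R_D = 12 − 0.0976×4.7 = 11.5 V.
Saturation requires V_DS ≥ V_GS − V_t = 0.403 V; 11.5 ≥ 0.403 ✓.

I_D ≈ 0.098 mA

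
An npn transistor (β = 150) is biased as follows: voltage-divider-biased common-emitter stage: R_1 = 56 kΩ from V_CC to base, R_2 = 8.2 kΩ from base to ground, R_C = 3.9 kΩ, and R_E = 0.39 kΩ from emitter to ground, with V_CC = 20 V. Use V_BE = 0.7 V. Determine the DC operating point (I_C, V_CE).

I_C ≈ 4.2 mA, V_CE ≈ 1.9 V

Thevenize the base divider: V_Th = V_CC·R_2/(R_1+R_2) = 20×8.2/64.2 = 2.55 V, R_Th = R_1‖R_2 = 7.15 kΩ.
Base-emitter loop: V_Th = I_B·R_Th + V_BE + (β+1)I_B·R_E, so I_B = (2.55 − 0.7) / (7.15 + 151×0.39) = 0.0281 mA.
I_C = β·I_B = 150×0.0281 = 4.21 mA, and I_E = (β+1)I_B = 4.24 mA.
V_CE = V_CC − I_C·R_C − I_E·R_E = 20 − 4.21×3.9 − 4.24×0.39 = 1.92 V.
V_CE = 1.92 V > 0.2 V confirms active-region operation.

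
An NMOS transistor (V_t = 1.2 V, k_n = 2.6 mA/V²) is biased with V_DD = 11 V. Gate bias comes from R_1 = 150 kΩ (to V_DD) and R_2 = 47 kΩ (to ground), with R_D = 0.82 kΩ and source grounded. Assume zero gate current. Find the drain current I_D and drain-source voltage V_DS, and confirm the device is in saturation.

I_D ≈ 2.6 mA, V_DS ≈ 8.8 V

V_G = V_DD·R_2/(R_1+R_2) = 11×47/197 = 2.62 V. With the source grounded, V_GS = V_G = 2.62 V.
Assume saturation: I_D = (k_n/2)(V_GS − V_t)² = (2.6/2)×(2.62 − 1.2)² = 1.3×1.42² = 2.64 mA.
V_DS = V_DD − I_D·R_D = 11 − 2.64×0.82 = 8.84 V.
Saturation requires V_DS ≥ V_GS − V_t = 1.42 V; 8.84 ≥ 1.42 ✓.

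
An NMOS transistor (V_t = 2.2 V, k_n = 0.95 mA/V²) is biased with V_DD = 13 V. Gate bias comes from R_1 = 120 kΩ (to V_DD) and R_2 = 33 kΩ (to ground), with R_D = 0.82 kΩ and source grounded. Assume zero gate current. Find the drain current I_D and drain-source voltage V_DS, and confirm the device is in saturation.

I_D ≈ 0.17 mA, V_DS ≈ 13 V

V_G = V_DD·R_2/(R_1+R_2) = 13×33/153 = 2.8 V. With the source grounded, V_GS = V_G = 2.8 V.
Assume saturation: I_D = (k_n/2)(V_GS − V_t)² = (0.95/2)×(2.8 − 2.2)² = 0.475×0.604² = 0.173 mA.
V_DS = V_DD − I_D·R_D = 13 − 0.173×0.82 = 12.9 V.
Saturation requires V_DS ≥ V_GS − V_t = 0.604 V; 12.9 ≥ 0.604 ✓.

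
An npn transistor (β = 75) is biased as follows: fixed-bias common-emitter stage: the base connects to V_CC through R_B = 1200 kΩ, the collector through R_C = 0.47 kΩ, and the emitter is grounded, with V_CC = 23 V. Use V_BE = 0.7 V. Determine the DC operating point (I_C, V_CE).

Base loop: V_CC = I_B·R_B + V_BE, so I_B = (23 − 0.7)/1200 kΩ = 0.0186 mA.
In the active region I_C = β·I_B = 75 × 0.0186 = 1.39 mA.
Collector loop: V_CE = V_CC − I_C·R_C = 23 − 1.39×0.47 = 22.3 V.
Since V_CE = 22.3 V > V_CE(sat) ≈ 0.2 V, the transistor is in the active region as assumed.

I_C ≈ 1.4 mA, V_CE ≈ 22 V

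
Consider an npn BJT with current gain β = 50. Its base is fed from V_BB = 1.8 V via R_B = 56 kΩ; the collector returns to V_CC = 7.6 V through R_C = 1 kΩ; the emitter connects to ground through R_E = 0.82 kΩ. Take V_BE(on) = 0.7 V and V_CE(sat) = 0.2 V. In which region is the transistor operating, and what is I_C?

active; I_C ≈ 0.56 mA

Assume active. Base-emitter loop: I_B = (V_BB − V_BE)/(R_B + (β+1)R_E) = (1.8 − 0.7)/(56 + 51×0.82) = 0.0112 mA.
I_C = β·I_B = 50×0.0112 = 0.562 mA.
V_CE = V_CC − I_C·R_C − I_E·R_E = 7.6 − 0.562×1 − 0.574×0.82 = 6.57 V > V_CE(sat), so the active-region assumption holds.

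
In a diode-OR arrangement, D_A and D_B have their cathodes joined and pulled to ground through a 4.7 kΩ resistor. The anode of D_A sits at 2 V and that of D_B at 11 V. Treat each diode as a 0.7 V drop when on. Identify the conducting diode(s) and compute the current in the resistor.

Only D_B conducts; I_R ≈ 2.2 mA

Assume both conduct. Then node N would need to be at both 2−0.7 = 1.3 V and 11−0.7 = 10.3 V, which is impossible.
Assume only D_B conducts: V_N = 11 − 0.7 = 10.3 V, so I_R = 10.3/4.7 = 2.19 mA.
Check D_A: its anode-to-cathode voltage is 2 − 10.3 = -8.3 V < 0.7 V, so it is off. The assumption is consistent.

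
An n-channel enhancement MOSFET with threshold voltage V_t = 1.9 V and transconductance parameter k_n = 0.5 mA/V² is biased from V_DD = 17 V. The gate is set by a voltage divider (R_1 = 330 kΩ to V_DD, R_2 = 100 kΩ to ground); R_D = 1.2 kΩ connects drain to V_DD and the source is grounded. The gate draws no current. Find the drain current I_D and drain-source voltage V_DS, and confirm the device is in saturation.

V_G = V_DD·R_2/(R_1+R_2) = 17×100/430 = 3.95 V. With the source grounded, V_GS = V_G = 3.95 V.
Assume saturation: I_D = (k_n/2)(V_GS − V_t)² = (0.5/2)×(3.95 − 1.9)² = 0.25×2.05² = 1.05 mA.
V_DS = V_DD − I_D·R_D = 17 − 1.05×1.2 = 15.7 V.
Saturation requires V_DS ≥ V_GS − V_t = 2.05 V; 15.7 ≥ 2.05 ✓.

I_D ≈ 1.1 mA, V_DS ≈ 16 V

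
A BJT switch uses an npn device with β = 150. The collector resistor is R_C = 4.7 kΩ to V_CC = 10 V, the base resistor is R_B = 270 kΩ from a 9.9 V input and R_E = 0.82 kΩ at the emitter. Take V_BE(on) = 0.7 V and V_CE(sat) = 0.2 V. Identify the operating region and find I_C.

Assume active: I_B = (9.9 − 0.7)/(270 + 151×0.82) = 0.0234 mA, I_C = β·I_B = 3.5 mA.
Then V_CE = 10 − 3.5×4.7 − 3.53×0.82 = -9.36 V < 0.2 V — the active assumption fails.
Re-solve with V_CE = 0.2 V. KCL at the emitter: V_E/R_E = (V_BB−0.7−V_E)/R_B + (V_CC−0.2−V_E)/R_C, giving V_E = 1.48 V.
I_C = (V_CC − 0.2 − V_E)/R_C = (9.8 − 1.48)/4.7 = 1.77 mA.
Check: I_B = (9.2 − 1.48)/270 = 0.0286 mA, and β·I_B = 4.29 mA > I_C, confirming saturation.

saturation; I_C ≈ 1.8 mA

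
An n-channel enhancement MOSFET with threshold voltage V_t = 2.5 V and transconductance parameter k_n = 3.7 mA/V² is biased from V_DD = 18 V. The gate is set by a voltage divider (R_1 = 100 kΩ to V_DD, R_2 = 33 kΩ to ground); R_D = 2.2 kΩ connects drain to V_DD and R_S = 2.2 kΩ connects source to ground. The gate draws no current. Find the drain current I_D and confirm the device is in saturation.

I_D ≈ 0.63 mA

V_G = V_DD·R_2/(R_1+R_2) = 18×33/133 = 4.47 V.
Assume saturation: I_D = (k_n/2)(V_GS − V_t)² with V_GS = V_G − I_D·R_S = 4.47 − 2.2·I_D.
Substituting gives 8.95·I_D² − 17·I_D + 7.15 = 0, with roots I_D = 0.629 or 1.27 mA.
The root I_D = 1.27 mA gives V_GS = 1.67 V ≤ V_t, so take I_D = 0.629 mA.
Then V_GS = 3.08 V and V_DS = V_DD − I_D(R_D+R_S) = 18 − 0.629×4.4 = 15.2 V.
Saturation requires V_DS ≥ V_GS − V_t = 0.583 V; 15.2 ≥ 0.583 ✓.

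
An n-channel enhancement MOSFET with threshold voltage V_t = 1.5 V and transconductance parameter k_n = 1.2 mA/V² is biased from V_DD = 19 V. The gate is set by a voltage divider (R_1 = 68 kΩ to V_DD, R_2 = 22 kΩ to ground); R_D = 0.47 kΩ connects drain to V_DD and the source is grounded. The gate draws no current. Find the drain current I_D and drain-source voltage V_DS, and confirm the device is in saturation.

V_G = V_DD·R_2/(R_1+R_2) = 19×22/90 = 4.64 V. With the source grounded, V_GS = V_G = 4.64 V.
Assume saturation: I_D = (k_n/2)(V_GS − V_t)² = (1.2/2)×(4.64 − 1.5)² = 0.6×3.14² = 5.93 mA.
V_DS = V_DD − I_D·R_D = 19 − 5.93×0.47 = 16.2 V.
Saturation requires V_DS ≥ V_GS − V_t = 3.14 V; 16.2 ≥ 3.14 ✓.

I_D ≈ 5.9 mA, V_DS ≈ 16 V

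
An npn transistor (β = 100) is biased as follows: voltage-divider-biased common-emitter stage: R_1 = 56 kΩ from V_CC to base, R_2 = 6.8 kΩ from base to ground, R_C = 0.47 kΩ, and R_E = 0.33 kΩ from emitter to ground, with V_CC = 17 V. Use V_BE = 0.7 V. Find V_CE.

Thevenize the base divider: V_Th = V_CC·R_2/(R_1+R_2) = 17×6.8/62.8 = 1.84 V, R_Th = R_1‖R_2 = 6.06 kΩ.
Base-emitter loop: V_Th = I_B·R_Th + V_BE + (β+1)I_B·R_E, so I_B = (1.84 − 0.7) / (6.06 + 101×0.33) = 0.029 mA.
I_C = β·I_B = 100×0.029 = 2.9 mA, and I_E = (β+1)I_B = 2.92 mA.
V_CE = V_CC − I_C·R_C − I_E·R_E = 17 − 2.9×0.47 − 2.92×0.33 = 14.7 V.
V_CE = 14.7 V > 0.2 V confirms active-region operation.

V_CE ≈ 15 V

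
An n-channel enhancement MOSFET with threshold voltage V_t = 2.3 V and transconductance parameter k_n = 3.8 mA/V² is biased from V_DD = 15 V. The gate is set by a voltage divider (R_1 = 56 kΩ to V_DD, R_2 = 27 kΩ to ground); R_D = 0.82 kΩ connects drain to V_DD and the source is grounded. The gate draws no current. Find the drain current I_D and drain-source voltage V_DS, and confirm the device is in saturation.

V_G = V_DD·R_2/(R_1+R_2) = 15×27/83 = 4.88 V. With the source grounded, V_GS = V_G = 4.88 V.
Assume saturation: I_D = (k_n/2)(V_GS − V_t)² = (3.8/2)×(4.88 − 2.3)² = 1.9×2.58² = 12.6 mA.
V_DS = V_DD − I_D·R_D = 15 − 12.6×0.82 = 4.63 V.
Saturation requires V_DS ≥ V_GS − V_t = 2.58 V; 4.63 ≥ 2.58 ✓.

I_D ≈ 13 mA, V_DS ≈ 4.6 V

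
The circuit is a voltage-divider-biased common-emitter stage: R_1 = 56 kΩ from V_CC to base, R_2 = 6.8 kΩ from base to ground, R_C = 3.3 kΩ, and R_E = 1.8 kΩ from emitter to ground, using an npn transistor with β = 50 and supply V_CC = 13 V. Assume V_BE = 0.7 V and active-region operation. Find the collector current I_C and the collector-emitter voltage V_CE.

Thevenize the base divider: V_Th = V_CC·R_2/(R_1+R_2) = 13×6.8/62.8 = 1.41 V, R_Th = R_1‖R_2 = 6.06 kΩ.
Base-emitter loop: V_Th = I_B·R_Th + V_BE + (β+1)I_B·R_E, so I_B = (1.41 − 0.7) / (6.06 + 51×1.8) = 0.00723 mA.
I_C = β·I_B = 50×0.00723 = 0.362 mA, and I_E = (β+1)I_B = 0.369 mA.
V_CE = V_CC − I_C·R_C − I_E·R_E = 13 − 0.362×3.3 − 0.369×1.8 = 11.1 V.
V_CE = 11.1 V > 0.2 V confirms active-region operation.

I_C ≈ 0.36 mA, V_CE ≈ 11 V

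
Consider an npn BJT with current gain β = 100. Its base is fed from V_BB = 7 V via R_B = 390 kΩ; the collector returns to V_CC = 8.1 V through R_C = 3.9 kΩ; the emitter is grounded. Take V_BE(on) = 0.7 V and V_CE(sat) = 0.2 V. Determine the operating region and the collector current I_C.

Assume active. Base-emitter loop: I_B = (V_BB − V_BE)/R_B = (7 − 0.7)/390 = 0.0162 mA.
I_C = β·I_B = 100×0.0162 = 1.62 mA.
V_CE = V_CC − I_C·R_C = 8.1 − 1.62×3.9 = 1.8 V > V_CE(sat), so the active-region assumption holds.

active; I_C ≈ 1.6 mA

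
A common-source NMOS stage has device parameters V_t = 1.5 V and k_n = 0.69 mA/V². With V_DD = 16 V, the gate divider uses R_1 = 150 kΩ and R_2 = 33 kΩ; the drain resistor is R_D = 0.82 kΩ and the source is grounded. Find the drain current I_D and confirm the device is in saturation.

I_D ≈ 0.66 mA

V_G = V_DD·R_2/(R_1+R_2) = 16×33/183 = 2.89 V. With the source grounded, V_GS = V_G = 2.89 V.
Assume saturation: I_D = (k_n/2)(V_GS − V_t)² = (0.69/2)×(2.89 − 1.5)² = 0.345×1.39² = 0.662 mA.
V_DS = V_DD − I_D·R_D = 16 − 0.662×0.82 = 15.5 V.
Saturation requires V_DS ≥ V_GS − V_t = 1.39 V; 15.5 ≥ 1.39 ✓.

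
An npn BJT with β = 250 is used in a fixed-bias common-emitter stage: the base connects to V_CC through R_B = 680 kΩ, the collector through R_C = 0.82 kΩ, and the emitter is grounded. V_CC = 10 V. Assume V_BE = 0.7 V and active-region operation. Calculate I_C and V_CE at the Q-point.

Base loop: V_CC = I_B·R_B + V_BE, so I_B = (10 − 0.7)/680 kΩ = 0.0137 mA.
In the active region I_C = β·I_B = 250 × 0.0137 = 3.42 mA.
Collector loop: V_CE = V_CC − I_C·R_C = 10 − 3.42×0.82 = 7.2 V.
Since V_CE = 7.2 V > V_CE(sat) ≈ 0.2 V, the transistor is in the active region as assumed.

I_C ≈ 3.4 mA, V_CE ≈ 7.2 V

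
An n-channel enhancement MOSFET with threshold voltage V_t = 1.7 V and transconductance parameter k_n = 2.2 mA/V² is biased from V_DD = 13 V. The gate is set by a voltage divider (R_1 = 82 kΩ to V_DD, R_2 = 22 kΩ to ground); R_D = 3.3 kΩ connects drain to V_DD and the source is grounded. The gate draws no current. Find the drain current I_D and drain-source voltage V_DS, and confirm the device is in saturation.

I_D ≈ 1.2 mA, V_DS ≈ 9 V

V_G = V_DD·R_2/(R_1+R_2) = 13×22/104 = 2.75 V. With the source grounded, V_GS = V_G = 2.75 V.
Assume saturation: I_D = (k_n/2)(V_GS − V_t)² = (2.2/2)×(2.75 − 1.7)² = 1.1×1.05² = 1.21 mA.
V_DS = V_DD − I_D·R_D = 13 − 1.21×3.3 = 9 V.
Saturation requires V_DS ≥ V_GS − V_t = 1.05 V; 9 ≥ 1.05 ✓.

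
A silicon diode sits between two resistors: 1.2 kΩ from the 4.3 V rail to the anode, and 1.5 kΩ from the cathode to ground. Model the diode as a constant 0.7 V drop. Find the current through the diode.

I ≈ 1.3 mA

The two resistors are in series with the diode, so KVL gives 4.3 = I·1.2 + 0.7 + I·1.5.
I = (4.3 − 0.7) / (1.2 + 1.5) kΩ = 3.6 / 2.7 = 1.33 mA.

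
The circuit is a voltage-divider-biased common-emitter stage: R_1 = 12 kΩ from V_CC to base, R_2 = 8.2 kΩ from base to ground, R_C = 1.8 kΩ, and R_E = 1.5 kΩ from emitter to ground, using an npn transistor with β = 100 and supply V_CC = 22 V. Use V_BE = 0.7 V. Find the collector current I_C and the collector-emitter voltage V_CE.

I_C ≈ 5.3 mA, V_CE ≈ 4.6 V

Thevenize the base divider: V_Th = V_CC·R_2/(R_1+R_2) = 22×8.2/20.2 = 8.93 V, R_Th = R_1‖R_2 = 4.87 kΩ.
Base-emitter loop: V_Th = I_B·R_Th + V_BE + (β+1)I_B·R_E, so I_B = (8.93 − 0.7) / (4.87 + 101×1.5) = 0.0526 mA.
I_C = β·I_B = 100×0.0526 = 5.26 mA, and I_E = (β+1)I_B = 5.32 mA.
V_CE = V_CC − I_C·R_C − I_E·R_E = 22 − 5.26×1.8 − 5.32×1.5 = 4.55 V.
V_CE = 4.55 V > 0.2 V confirms active-region operation.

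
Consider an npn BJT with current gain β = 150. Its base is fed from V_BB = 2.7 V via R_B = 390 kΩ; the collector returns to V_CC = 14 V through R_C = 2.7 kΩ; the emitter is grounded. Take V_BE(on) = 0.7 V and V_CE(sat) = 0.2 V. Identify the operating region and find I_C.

active; I_C ≈ 0.77 mA

Assume active. Base-emitter loop: I_B = (V_BB − V_BE)/R_B = (2.7 − 0.7)/390 = 0.00513 mA.
I_C = β·I_B = 150×0.00513 = 0.769 mA.
V_CE = V_CC − I_C·R_C = 14 − 0.769×2.7 = 11.9 V > V_CE(sat), so the active-region assumption holds.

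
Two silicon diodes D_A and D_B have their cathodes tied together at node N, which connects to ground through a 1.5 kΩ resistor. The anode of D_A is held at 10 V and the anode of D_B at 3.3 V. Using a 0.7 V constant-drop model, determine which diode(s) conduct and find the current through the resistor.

Assume both conduct. Then node N would need to be at both 10−0.7 = 9.3 V and 3.3−0.7 = 2.6 V, which is impossible.
Assume only D_A conducts: V_N = 10 − 0.7 = 9.3 V, so I_R = 9.3/1.5 = 6.2 mA.
Check D_B: its anode-to-cathode voltage is 3.3 − 9.3 = -6 V < 0.7 V, so it is off. The assumption is consistent.

Only D_A conducts; I_R ≈ 6.2 mA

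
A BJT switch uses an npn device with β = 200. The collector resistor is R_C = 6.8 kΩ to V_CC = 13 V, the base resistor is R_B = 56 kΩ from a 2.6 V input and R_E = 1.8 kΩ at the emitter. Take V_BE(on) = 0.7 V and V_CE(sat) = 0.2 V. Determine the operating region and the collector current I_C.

active; I_C ≈ 0.91 mA

Assume active. Base-emitter loop: I_B = (V_BB − V_BE)/(R_B + (β+1)R_E) = (2.6 − 0.7)/(56 + 201×1.8) = 0.00455 mA.
I_C = β·I_B = 200×0.00455 = 0.91 mA.
V_CE = V_CC − I_C·R_C − I_E·R_E = 13 − 0.91×6.8 − 0.914×1.8 = 5.17 V > V_CE(sat), so the active-region assumption holds.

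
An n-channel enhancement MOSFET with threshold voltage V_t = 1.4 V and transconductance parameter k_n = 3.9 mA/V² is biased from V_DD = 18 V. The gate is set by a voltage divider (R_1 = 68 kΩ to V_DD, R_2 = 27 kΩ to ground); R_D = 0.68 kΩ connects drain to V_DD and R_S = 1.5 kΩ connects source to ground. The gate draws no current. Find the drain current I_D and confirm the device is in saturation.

I_D ≈ 1.8 mA

V_G = V_DD·R_2/(R_1+R_2) = 18×27/95 = 5.12 V.
Assume saturation: I_D = (k_n/2)(V_GS − V_t)² with V_GS = V_G − I_D·R_S = 5.12 − 1.5·I_D.
Substituting gives 4.39·I_D² − 22.7·I_D + 26.9 = 0, with roots I_D = 1.83 or 3.35 mA.
The root I_D = 3.35 mA gives V_GS = 0.0891 V ≤ V_t, so take I_D = 1.83 mA.
Then V_GS = 2.37 V and V_DS = V_DD − I_D(R_D+R_S) = 18 − 1.83×2.18 = 14 V.
Saturation requires V_DS ≥ V_GS − V_t = 0.969 V; 14 ≥ 0.969 ✓.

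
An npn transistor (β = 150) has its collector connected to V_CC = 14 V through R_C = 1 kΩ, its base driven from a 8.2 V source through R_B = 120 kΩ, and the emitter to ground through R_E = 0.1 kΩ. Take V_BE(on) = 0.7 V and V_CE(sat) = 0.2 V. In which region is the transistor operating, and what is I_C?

active; I_C ≈ 8.3 mA

Assume active. Base-emitter loop: I_B = (V_BB − V_BE)/(R_B + (β+1)R_E) = (8.2 − 0.7)/(120 + 151×0.1) = 0.0555 mA.
I_C = β·I_B = 150×0.0555 = 8.33 mA.
V_CE = V_CC − I_C·R_C − I_E·R_E = 14 − 8.33×1 − 8.38×0.1 = 4.83 V > V_CE(sat), so the active-region assumption holds.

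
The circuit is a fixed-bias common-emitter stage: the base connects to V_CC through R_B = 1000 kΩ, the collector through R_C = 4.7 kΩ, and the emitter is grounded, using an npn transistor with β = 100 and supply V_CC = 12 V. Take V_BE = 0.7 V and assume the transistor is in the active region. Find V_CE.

V_CE ≈ 6.7 V

Base loop: V_CC = I_B·R_B + V_BE, so I_B = (12 − 0.7)/1000 kΩ = 0.0113 mA.
In the active region I_C = β·I_B = 100 × 0.0113 = 1.13 mA.
Collector loop: V_CE = V_CC − I_C·R_C = 12 − 1.13×4.7 = 6.69 V.
Since V_CE = 6.69 V > V_CE(sat) ≈ 0.2 V, the transistor is in the active region as assumed.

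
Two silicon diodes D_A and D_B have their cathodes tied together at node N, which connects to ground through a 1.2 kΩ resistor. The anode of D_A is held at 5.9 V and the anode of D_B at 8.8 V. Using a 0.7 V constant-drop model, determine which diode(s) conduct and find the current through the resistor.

Only D_B conducts; I_R ≈ 6.8 mA

Assume both conduct. Then node N would need to be at both 5.9−0.7 = 5.2 V and 8.8−0.7 = 8.1 V, which is impossible.
Assume only D_B conducts: V_N = 8.8 − 0.7 = 8.1 V, so I_R = 8.1/1.2 = 6.75 mA.
Check D_A: its anode-to-cathode voltage is 5.9 − 8.1 = -2.2 V < 0.7 V, so it is off. The assumption is consistent.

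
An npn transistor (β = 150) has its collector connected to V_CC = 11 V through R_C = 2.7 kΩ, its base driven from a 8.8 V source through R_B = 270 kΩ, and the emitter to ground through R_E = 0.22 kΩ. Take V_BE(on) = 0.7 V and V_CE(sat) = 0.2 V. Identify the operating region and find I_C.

saturation; I_C ≈ 3.7 mA

Assume active: I_B = (8.8 − 0.7)/(270 + 151×0.22) = 0.0267 mA, I_C = β·I_B = 4.01 mA.
Then V_CE = 11 − 4.01×2.7 − 4.03×0.22 = -0.706 V < 0.2 V — the active assumption fails.
Re-solve with V_CE = 0.2 V. KCL at the emitter: V_E/R_E = (V_BB−0.7−V_E)/R_B + (V_CC−0.2−V_E)/R_C, giving V_E = 0.819 V.
I_C = (V_CC − 0.2 − V_E)/R_C = (10.8 − 0.819)/2.7 = 3.7 mA.
Check: I_B = (8.1 − 0.819)/270 = 0.027 mA, and β·I_B = 4.04 mA > I_C, confirming saturation.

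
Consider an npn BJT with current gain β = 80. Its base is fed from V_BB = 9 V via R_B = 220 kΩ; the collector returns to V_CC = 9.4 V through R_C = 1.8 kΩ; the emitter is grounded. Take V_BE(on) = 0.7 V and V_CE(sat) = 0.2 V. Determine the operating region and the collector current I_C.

active; I_C ≈ 3 mA

Assume active. Base-emitter loop: I_B = (V_BB − V_BE)/R_B = (9 − 0.7)/220 = 0.0377 mA.
I_C = β·I_B = 80×0.0377 = 3.02 mA.
V_CE = V_CC − I_C·R_C = 9.4 − 3.02×1.8 = 3.97 V > V_CE(sat), so the active-region assumption holds.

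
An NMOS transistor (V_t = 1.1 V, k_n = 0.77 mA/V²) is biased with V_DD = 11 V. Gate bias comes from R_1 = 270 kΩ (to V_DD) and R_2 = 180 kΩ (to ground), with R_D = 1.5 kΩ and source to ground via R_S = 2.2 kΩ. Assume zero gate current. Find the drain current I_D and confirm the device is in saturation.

V_G = V_DD·R_2/(R_1+R_2) = 11×180/450 = 4.4 V.
Assume saturation: I_D = (k_n/2)(V_GS − V_t)² with V_GS = V_G − I_D·R_S = 4.4 − 2.2·I_D.
Substituting gives 1.86·I_D² − 6.59·I_D + 4.19 = 0, with roots I_D = 0.832 or 2.7 mA.
The root I_D = 2.7 mA gives V_GS = -1.55 V ≤ V_t, so take I_D = 0.832 mA.
Then V_GS = 2.57 V and V_DS = V_DD − I_D(R_D+R_S) = 11 − 0.832×3.7 = 7.92 V.
Saturation requires V_DS ≥ V_GS − V_t = 1.47 V; 7.92 ≥ 1.47 ✓.

I_D ≈ 0.83 mA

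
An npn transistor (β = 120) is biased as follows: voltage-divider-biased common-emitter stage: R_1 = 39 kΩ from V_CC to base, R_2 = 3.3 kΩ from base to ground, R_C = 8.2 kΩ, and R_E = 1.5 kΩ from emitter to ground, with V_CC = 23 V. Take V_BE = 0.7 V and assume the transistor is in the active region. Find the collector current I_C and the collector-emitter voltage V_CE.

Thevenize the base divider: V_Th = V_CC·R_2/(R_1+R_2) = 23×3.3/42.3 = 1.79 V, R_Th = R_1‖R_2 = 3.04 kΩ.
Base-emitter loop: V_Th = I_B·R_Th + V_BE + (β+1)I_B·R_E, so I_B = (1.79 − 0.7) / (3.04 + 121×1.5) = 0.00593 mA.
I_C = β·I_B = 120×0.00593 = 0.712 mA, and I_E = (β+1)I_B = 0.718 mA.
V_CE = V_CC − I_C·R_C − I_E·R_E = 23 − 0.712×8.2 − 0.718×1.5 = 16.1 V.
V_CE = 16.1 V > 0.2 V confirms active-region operation.

I_C ≈ 0.71 mA, V_CE ≈ 16 V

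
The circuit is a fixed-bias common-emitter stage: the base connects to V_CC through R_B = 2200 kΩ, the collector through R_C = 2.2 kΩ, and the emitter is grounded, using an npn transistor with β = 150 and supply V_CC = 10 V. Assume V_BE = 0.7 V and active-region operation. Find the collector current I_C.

I_C ≈ 0.63 mA

Base loop: V_CC = I_B·R_B + V_BE, so I_B = (10 − 0.7)/2200 kΩ = 0.00423 mA.
In the active region I_C = β·I_B = 150 × 0.00423 = 0.634 mA.
Collector loop: V_CE = V_CC − I_C·R_C = 10 − 0.634×2.2 = 8.61 V.
Since V_CE = 8.61 V > V_CE(sat) ≈ 0.2 V, the transistor is in the active region as assumed.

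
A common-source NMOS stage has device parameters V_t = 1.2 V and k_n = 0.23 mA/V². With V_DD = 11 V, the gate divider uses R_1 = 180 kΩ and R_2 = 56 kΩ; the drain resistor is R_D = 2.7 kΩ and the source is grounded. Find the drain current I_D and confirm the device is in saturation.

I_D ≈ 0.23 mA

V_G = V_DD·R_2/(R_1+R_2) = 11×56/236 = 2.61 V. With the source grounded, V_GS = V_G = 2.61 V.
Assume saturation: I_D = (k_n/2)(V_GS − V_t)² = (0.23/2)×(2.61 − 1.2)² = 0.115×1.41² = 0.229 mA.
V_DS = V_DD − I_D·R_D = 11 − 0.229×2.7 = 10.4 V.
Saturation requires V_DS ≥ V_GS − V_t = 1.41 V; 10.4 ≥ 1.41 ✓.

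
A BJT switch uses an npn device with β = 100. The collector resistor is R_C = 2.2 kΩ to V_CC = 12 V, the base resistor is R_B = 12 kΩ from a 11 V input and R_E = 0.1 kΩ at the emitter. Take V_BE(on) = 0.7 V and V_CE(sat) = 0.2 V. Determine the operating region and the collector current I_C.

Assume active: I_B = (11 − 0.7)/(12 + 101×0.1) = 0.466 mA, I_C = β·I_B = 46.6 mA.
Then V_CE = 12 − 46.6×2.2 − 47.1×0.1 = -95.2 V < 0.2 V — the active assumption fails.
Re-solve with V_CE = 0.2 V. KCL at the emitter: V_E/R_E = (V_BB−0.7−V_E)/R_B + (V_CC−0.2−V_E)/R_C, giving V_E = 0.59 V.
I_C = (V_CC − 0.2 − V_E)/R_C = (11.8 − 0.59)/2.2 = 5.1 mA.
Check: I_B = (10.3 − 0.59)/12 = 0.809 mA, and β·I_B = 80.9 mA > I_C, confirming saturation.

saturation; I_C ≈ 5.1 mA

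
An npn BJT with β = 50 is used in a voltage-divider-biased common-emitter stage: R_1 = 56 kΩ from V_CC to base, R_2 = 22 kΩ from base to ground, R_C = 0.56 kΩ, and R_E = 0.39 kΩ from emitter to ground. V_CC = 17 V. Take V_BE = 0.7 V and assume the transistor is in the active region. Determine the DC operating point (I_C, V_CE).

Thevenize the base divider: V_Th = V_CC·R_2/(R_1+R_2) = 17×22/78 = 4.79 V, R_Th = R_1‖R_2 = 15.8 kΩ.
Base-emitter loop: V_Th = I_B·R_Th + V_BE + (β+1)I_B·R_E, so I_B = (4.79 − 0.7) / (15.8 + 51×0.39) = 0.115 mA.
I_C = β·I_B = 50×0.115 = 5.74 mA, and I_E = (β+1)I_B = 5.85 mA.
V_CE = V_CC − I_C·R_C − I_E·R_E = 17 − 5.74×0.56 − 5.85×0.39 = 11.5 V.
V_CE = 11.5 V > 0.2 V confirms active-region operation.

I_C ≈ 5.7 mA, V_CE ≈ 12 V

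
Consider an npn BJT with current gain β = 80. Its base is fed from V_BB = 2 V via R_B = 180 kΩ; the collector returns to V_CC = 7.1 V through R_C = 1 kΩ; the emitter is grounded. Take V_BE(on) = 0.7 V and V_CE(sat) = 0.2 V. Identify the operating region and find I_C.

active; I_C ≈ 0.58 mA

Assume active. Base-emitter loop: I_B = (V_BB − V_BE)/R_B = (2 − 0.7)/180 = 0.00722 mA.
I_C = β·I_B = 80×0.00722 = 0.578 mA.
V_CE = V_CC − I_C·R_C = 7.1 − 0.578×1 = 6.52 V > V_CE(sat), so the active-region assumption holds.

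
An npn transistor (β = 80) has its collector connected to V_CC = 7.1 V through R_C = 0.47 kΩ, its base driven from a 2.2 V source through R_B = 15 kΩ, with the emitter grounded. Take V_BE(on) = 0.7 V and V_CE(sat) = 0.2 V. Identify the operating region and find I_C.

active; I_C ≈ 8 mA

Assume active. Base-emitter loop: I_B = (V_BB − V_BE)/R_B = (2.2 − 0.7)/15 = 0.1 mA.
I_C = β·I_B = 80×0.1 = 8 mA.
V_CE = V_CC − I_C·R_C = 7.1 − 8×0.47 = 3.34 V > V_CE(sat), so the active-region assumption holds.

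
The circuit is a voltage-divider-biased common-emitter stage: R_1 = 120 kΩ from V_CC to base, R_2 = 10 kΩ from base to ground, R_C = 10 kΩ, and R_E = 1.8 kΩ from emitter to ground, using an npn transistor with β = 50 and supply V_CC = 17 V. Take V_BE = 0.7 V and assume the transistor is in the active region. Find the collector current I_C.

I_C ≈ 0.3 mA

Thevenize the base divider: V_Th = V_CC·R_2/(R_1+R_2) = 17×10/130 = 1.31 V, R_Th = R_1‖R_2 = 9.23 kΩ.
Base-emitter loop: V_Th = I_B·R_Th + V_BE + (β+1)I_B·R_E, so I_B = (1.31 − 0.7) / (9.23 + 51×1.8) = 0.00601 mA.
I_C = β·I_B = 50×0.00601 = 0.301 mA, and I_E = (β+1)I_B = 0.307 mA.
V_CE = V_CC − I_C·R_C − I_E·R_E = 17 − 0.301×10 − 0.307×1.8 = 13.4 V.
V_CE = 13.4 V > 0.2 V confirms active-region operation.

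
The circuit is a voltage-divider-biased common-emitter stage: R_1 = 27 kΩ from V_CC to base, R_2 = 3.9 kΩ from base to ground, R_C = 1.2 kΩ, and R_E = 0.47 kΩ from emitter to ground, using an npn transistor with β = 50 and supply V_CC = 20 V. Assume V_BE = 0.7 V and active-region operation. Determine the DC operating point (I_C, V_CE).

I_C ≈ 3.3 mA, V_CE ≈ 14 V

Thevenize the base divider: V_Th = V_CC·R_2/(R_1+R_2) = 20×3.9/30.9 = 2.52 V, R_Th = R_1‖R_2 = 3.41 kΩ.
Base-emitter loop: V_Th = I_B·R_Th + V_BE + (β+1)I_B·R_E, so I_B = (2.52 − 0.7) / (3.41 + 51×0.47) = 0.0666 mA.
I_C = β·I_B = 50×0.0666 = 3.33 mA, and I_E = (β+1)I_B = 3.4 mA.
V_CE = V_CC − I_C·R_C − I_E·R_E = 20 − 3.33×1.2 − 3.4×0.47 = 14.4 V.
V_CE = 14.4 V > 0.2 V confirms active-region operation.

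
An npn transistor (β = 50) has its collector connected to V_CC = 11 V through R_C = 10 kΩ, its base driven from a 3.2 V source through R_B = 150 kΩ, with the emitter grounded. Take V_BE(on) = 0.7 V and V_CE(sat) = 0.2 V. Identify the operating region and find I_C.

active; I_C ≈ 0.83 mA

Assume active. Base-emitter loop: I_B = (V_BB − V_BE)/R_B = (3.2 − 0.7)/150 = 0.0167 mA.
I_C = β·I_B = 50×0.0167 = 0.833 mA.
V_CE = V_CC − I_C·R_C = 11 − 0.833×10 = 2.67 V > V_CE(sat), so the active-region assumption holds.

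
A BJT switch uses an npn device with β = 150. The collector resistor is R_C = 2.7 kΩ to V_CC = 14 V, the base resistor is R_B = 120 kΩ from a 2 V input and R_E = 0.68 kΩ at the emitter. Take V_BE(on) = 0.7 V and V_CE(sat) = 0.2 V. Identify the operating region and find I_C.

Assume active. Base-emitter loop: I_B = (V_BB − V_BE)/(R_B + (β+1)R_E) = (2 − 0.7)/(120 + 151×0.68) = 0.00584 mA.
I_C = β·I_B = 150×0.00584 = 0.876 mA.
V_CE = V_CC − I_C·R_C − I_E·R_E = 14 − 0.876×2.7 − 0.882×0.68 = 11 V > V_CE(sat), so the active-region assumption holds.

active; I_C ≈ 0.88 mA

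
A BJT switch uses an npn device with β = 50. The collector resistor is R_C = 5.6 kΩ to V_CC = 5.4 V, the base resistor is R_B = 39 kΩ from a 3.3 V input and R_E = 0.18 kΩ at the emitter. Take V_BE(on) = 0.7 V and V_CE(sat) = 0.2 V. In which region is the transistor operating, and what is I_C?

saturation; I_C ≈ 0.9 mA

Assume active: I_B = (3.3 − 0.7)/(39 + 51×0.18) = 0.054 mA, I_C = β·I_B = 2.7 mA.
Then V_CE = 5.4 − 2.7×5.6 − 2.75×0.18 = -10.2 V < 0.2 V — the active assumption fails.
Re-solve with V_CE = 0.2 V. KCL at the emitter: V_E/R_E = (V_BB−0.7−V_E)/R_B + (V_CC−0.2−V_E)/R_C, giving V_E = 0.173 V.
I_C = (V_CC − 0.2 − V_E)/R_C = (5.2 − 0.173)/5.6 = 0.898 mA.
Check: I_B = (2.6 − 0.173)/39 = 0.0622 mA, and β·I_B = 3.11 mA > I_C, confirming saturation.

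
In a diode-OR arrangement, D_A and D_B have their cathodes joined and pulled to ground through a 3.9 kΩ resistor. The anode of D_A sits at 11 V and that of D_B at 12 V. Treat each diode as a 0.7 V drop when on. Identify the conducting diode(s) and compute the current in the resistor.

Only D_B conducts; I_R ≈ 2.9 mA

Assume both conduct. Then node N would need to be at both 11−0.7 = 10.3 V and 12−0.7 = 11.3 V, which is impossible.
Assume only D_B conducts: V_N = 12 − 0.7 = 11.3 V, so I_R = 11.3/3.9 = 2.9 mA.
Check D_A: its anode-to-cathode voltage is 11 − 11.3 = -0.3 V < 0.7 V, so it is off. The assumption is consistent.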